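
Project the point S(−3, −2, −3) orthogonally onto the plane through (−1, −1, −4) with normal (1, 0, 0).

n = (1, 0, 0), |n|² = 1, and n·S − (-1) = -2.
t = -2/1 = -2, so the foot is S − t·n = (−3, −2, −3) − (-2)·(1, 0, 0) = (−1, −2, −3).

(-1, -2, -3)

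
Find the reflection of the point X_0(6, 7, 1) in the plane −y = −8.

(6, 9, 1)

With n = (0, −1, 0), the signed offset is (n·X_0 − (-8))/|n|² = 1/1 = 1.
X_0' = X_0 − 2t·n = (6, 7, 1) − 2·(0, −1, 0) = (6, 9, 1).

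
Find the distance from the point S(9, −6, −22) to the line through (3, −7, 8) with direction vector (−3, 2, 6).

3√17

Direction vector d = (−3, 2, 6).
AP = (6, 1, −30), and AP × d = (66, 54, 15).
|AP × d|² = 7497 and |d|² = 49, so the distance is √(7497/49) = √153 = 3√17.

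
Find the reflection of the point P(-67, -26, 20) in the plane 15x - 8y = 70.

With n = (15, -8, 0), the signed offset is (n·P − 70)/|n|² = -867/289 = -3.
P' = P − 2t·n = (-67, -26, 20) − (-6)·(15, -8, 0) = (23, -74, 20).

(23, -74, 20)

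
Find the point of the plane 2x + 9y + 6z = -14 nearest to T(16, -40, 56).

The perpendicular from T has direction n = (2, 9, 6): r = (16, -40, 56) + μ(2, 9, 6).
Substitute into the plane: n·(T + μn) = -14 gives 8 + 121μ = -14, so μ = -2/11.
Foot = (16, -40, 56) + (-2/11)·(2, 9, 6) = (172/11, -458/11, 604/11).

(172/11, -458/11, 604/11)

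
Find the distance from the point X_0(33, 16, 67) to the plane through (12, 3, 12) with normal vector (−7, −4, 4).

7/3

The plane has equation n·(r − (12, 3, 12)) = 0, i.e. n·r = -48.
Then n·(33, 16, 67) − (−48) = 21.
|n| = √(49 + 16 + 16) = 9, so the distance is |21|/9 = 7/3.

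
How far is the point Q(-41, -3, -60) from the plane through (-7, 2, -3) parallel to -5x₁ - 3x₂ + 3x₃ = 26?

14/√43

Parallel planes share the normal n = (-5, -3, 3); since (-7, 2, -3) lies on the plane, its equation is -5x₁ - 3x₂ + 3x₃ = 20.
Then n·(-41, -3, -60) - 20 = 14.
|n| = √(25 + 9 + 9) = √43, so the distance is |14|/√43 = 14/√43.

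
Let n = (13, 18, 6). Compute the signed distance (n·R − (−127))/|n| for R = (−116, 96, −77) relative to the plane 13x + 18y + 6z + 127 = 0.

-5

n·R − (-127) = -115.
|n| = 23, so the signed distance is -115/23 = -5.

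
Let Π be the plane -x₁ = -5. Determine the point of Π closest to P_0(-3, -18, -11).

(5, -18, -11)

n = (-1, 0, 0), |n|² = 1, and n·P_0 − (-5) = 8.
t = 8/1 = 8, so the foot is P_0 − t·n = (-3, -18, -11) − 8·(-1, 0, 0) = (5, -18, -11).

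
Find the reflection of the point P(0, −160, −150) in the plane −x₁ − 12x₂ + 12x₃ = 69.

With n = (−1, −12, 12), the signed offset is (n·P − 69)/|n|² = 51/289 = 3/17.
P' = P − 2t·n = (0, −160, −150) − (6/17)·(−1, −12, 12) = (6/17, −2648/17, −2622/17).

(6/17, -2648/17, -2622/17)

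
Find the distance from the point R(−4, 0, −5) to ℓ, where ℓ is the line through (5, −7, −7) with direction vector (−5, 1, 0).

√30

Direction vector d = (−5, 1, 0).
AP = (−9, 7, 2); AP·d = 52, |AP|² = 134, |d|² = 26.
distance² = |AP|² − (AP·d)²/|d|² = 134 − 2704/26 = 30, so the distance is √30.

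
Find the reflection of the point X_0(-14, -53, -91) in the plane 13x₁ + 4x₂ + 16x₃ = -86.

(90, -21, 37)

With n = (13, 4, 16), the signed offset is (n·X_0 − (-86))/|n|² = -1764/441 = -4.
X_0' = X_0 − 2t·n = (-14, -53, -91) − (-8)·(13, 4, 16) = (90, -21, 37).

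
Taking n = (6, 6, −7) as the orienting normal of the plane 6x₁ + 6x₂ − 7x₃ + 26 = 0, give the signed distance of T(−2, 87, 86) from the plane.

-6

n·T − (-26) = -66.
|n| = 11, so the signed distance is -66/11 = -6.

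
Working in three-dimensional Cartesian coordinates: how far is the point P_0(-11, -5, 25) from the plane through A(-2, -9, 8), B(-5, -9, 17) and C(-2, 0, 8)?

√10

AB = (-3, 0, 9) and AC = (0, 9, 0), so a normal is n = AB × AC = (-81, 0, -27).
d = |(-81)·(-11) + (-27)·25 − (-54)| / √(6561 + 0 + 729) = |270| / (27√10) = √10.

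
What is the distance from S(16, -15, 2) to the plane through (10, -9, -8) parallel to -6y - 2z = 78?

4√10/5

Parallel planes share the normal n = (0, -6, -2); since (10, -9, -8) lies on the plane, its equation is -6y - 2z = 70.
d = |(-6)·(-15) + (-2)·2 − 70| / √(0 + 36 + 4) = |16| / (2√10) = 4√10/5.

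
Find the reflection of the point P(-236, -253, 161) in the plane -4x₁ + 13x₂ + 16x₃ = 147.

(-4924/21, -5417/21, 3253/21)

With n = (-4, 13, 16), the signed offset is (n·P − 147)/|n|² = 84/441 = 4/21.
P' = P − 2t·n = (-236, -253, 161) − (8/21)·(-4, 13, 16) = (-4924/21, -5417/21, 3253/21).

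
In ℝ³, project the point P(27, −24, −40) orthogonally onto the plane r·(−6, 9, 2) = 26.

(3, 12, -32)

The perpendicular from P has direction n = (−6, 9, 2): r = (27, −24, −40) + t(−6, 9, 2).
Substitute into the plane: n·(P + tn) = 26 gives -458 + 121t = 26, so t = 4.
Foot = (27, −24, −40) + 4·(−6, 9, 2) = (3, 12, −32).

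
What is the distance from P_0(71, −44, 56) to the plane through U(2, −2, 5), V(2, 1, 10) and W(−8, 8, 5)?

UV = (0, 3, 5) and UW = (−10, 10, 0), so a normal is n = UV × UW = (−50, −50, 30).
Then n·(71, −44, 56) − 150 = 180.
|n| = √(2500 + 2500 + 900) = 10√59, so the distance is |180|/(10√59) = 18/√59.

18/√59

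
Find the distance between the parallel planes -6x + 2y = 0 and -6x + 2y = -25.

Both planes have normal n = (-6, 2, 0), |n| = 2√10. Any point on the first plane is at distance |(-25) − 0|/|n| = 25/(2√10) = 5√10/4 from the second.

5√10/4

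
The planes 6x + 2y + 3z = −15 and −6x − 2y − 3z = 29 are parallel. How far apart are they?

Divide the second equation by -1 to match normals: 6x + 2y + 3z = -29.
With common normal n = (6, 2, 3) (|n| = 7), the distance is |(-15) − (-29)|/|n| = 14/7 = 2.

2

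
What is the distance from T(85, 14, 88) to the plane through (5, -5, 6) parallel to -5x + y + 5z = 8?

Parallel planes share the normal n = (-5, 1, 5); since (5, -5, 6) lies on the plane, its equation is -5x + y + 5z = 0.
n = (-5, 1, 5); n·P − 0 = 29; |n| = √51; distance = 29/√51 = 29√51/51.

29/√51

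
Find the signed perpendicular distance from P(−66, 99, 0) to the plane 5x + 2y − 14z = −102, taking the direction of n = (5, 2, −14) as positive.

n·P − (-102) = -30.
|n| = 15, so the signed distance is -30/15 = -2.

-2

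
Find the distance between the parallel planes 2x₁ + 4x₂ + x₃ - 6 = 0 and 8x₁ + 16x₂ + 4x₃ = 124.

Divide the second equation by 4 to match normals: 2x₁ + 4x₂ + x₃ = 31.
Both planes have normal n = (2, 4, 1), |n| = √21. Any point on the first plane is at distance |31 − 6|/|n| = 25/√21 = 25√21/21 from the second.

25/√21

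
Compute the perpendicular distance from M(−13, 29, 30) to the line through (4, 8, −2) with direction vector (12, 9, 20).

Direction vector d = (12, 9, 20).
AP = (−17, 21, 32); AP·d = 625, |AP|² = 1754, |d|² = 625.
distance² = |AP|² − (AP·d)²/|d|² = 1754 − 390625/625 = 1129, so the distance is √1129.

√1129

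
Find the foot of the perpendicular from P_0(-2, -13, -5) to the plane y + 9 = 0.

n = (0, 1, 0), |n|² = 1, and n·P_0 − (-9) = -4.
t = -4/1 = -4, so the foot is P_0 − t·n = (-2, -13, -5) − (-4)·(0, 1, 0) = (-2, -9, -5).

(-2, -9, -5)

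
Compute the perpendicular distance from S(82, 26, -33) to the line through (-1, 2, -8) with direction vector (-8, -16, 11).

√4121

Direction vector d = (-8, -16, 11).
AP = (83, 24, -25); AP·d = -1323, |AP|² = 8090, |d|² = 441.
distance² = |AP|² − (AP·d)²/|d|² = 8090 − 1750329/441 = 4121, so the distance is √4121.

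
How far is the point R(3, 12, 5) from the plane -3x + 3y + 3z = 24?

2√3

n = (-3, 3, 3); n·P − 24 = 18; |n| = 3√3; distance = 18/(3√3) = 2√3.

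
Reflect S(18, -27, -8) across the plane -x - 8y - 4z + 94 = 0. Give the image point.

(26, 37, 24)

n = (-1, -8, -4), |n|² = 81, n·S − (-94) = 324, so t = 324/81 = 4.
Foot F = S − 4·n = (22, 5, 8); the reflection is 2F − S = (26, 37, 24).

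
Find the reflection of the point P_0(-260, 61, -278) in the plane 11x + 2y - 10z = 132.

With n = (11, 2, -10), the signed offset is (n·P_0 − 132)/|n|² = -90/225 = -2/5.
P_0' = P_0 − 2t·n = (-260, 61, -278) − (-4/5)·(11, 2, -10) = (-1256/5, 313/5, -286).

(-1256/5, 313/5, -286)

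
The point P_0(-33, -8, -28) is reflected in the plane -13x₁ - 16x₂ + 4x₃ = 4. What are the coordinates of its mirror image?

(-7, 24, -36)

n = (-13, -16, 4), |n|² = 441, n·P_0 − 4 = 441, so t = 441/441 = 1.
Foot F = P_0 − 1·n = (-20, 8, -32); the reflection is 2F − P_0 = (-7, 24, -36).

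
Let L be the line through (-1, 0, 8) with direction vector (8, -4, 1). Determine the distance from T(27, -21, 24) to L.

√185

Direction vector d = (8, -4, 1).
AP = (28, -21, 16); AP·d = 324, |AP|² = 1481, |d|² = 81.
distance² = |AP|² − (AP·d)²/|d|² = 1481 − 104976/81 = 185, so the distance is √185.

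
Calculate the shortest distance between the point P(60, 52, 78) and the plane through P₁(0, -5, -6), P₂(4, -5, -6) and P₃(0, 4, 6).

P₁P₂ = (4, 0, 0) and P₁P₃ = (0, 9, 12), so a normal is n = P₁P₂ × P₁P₃ = (0, -48, 36).
Then n·(60, 52, 78) - 24 = 288.
|n| = √(0 + 2304 + 1296) = 60, so the distance is |288|/60 = 24/5.

24/5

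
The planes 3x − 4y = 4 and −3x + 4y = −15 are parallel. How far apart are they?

Divide the second equation by -1 to match normals: 3x − 4y = 15.
Both planes have normal n = (3, −4, 0), |n| = 5. Any point on the first plane is at distance |15 − 4|/|n| = 11/5 from the second.

11/5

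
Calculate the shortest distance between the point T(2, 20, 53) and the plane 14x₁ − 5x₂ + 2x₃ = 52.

6/5

n = (14, −5, 2); n·P − 52 = -18; |n| = 15; distance = 18/15 = 6/5.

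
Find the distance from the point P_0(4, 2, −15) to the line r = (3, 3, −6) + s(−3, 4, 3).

7

Direction vector d = (−3, 4, 3).
AP = (1, −1, −9), and AP × d = (33, 24, 1).
|AP × d|² = 1666 and |d|² = 34, so the distance is √(1666/34) = √49 = 7.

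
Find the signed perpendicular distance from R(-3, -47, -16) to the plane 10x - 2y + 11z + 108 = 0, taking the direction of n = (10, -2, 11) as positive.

-4/15

n·R − (-108) = -4.
|n| = 15, so the signed distance is -4/15.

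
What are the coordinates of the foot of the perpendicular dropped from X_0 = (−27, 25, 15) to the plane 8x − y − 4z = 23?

The perpendicular from X_0 has direction n = (8, −1, −4): r = (−27, 25, 15) + t(8, −1, −4).
Substitute into the plane: n·(X_0 + tn) = 23 gives -301 + 81t = 23, so t = 4.
Foot = (−27, 25, 15) + 4·(8, −1, −4) = (5, 21, −1).

(5, 21, -1)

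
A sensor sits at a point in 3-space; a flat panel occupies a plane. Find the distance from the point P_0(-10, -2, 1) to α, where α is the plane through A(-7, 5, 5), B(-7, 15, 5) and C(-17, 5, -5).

AB = (0, 10, 0) and AC = (-10, 0, -10), so a normal is n = AB × AC = (-100, 0, 100).
Then n·(-10, -2, 1) - 1200 = -100.
|n| = √(10000 + 0 + 10000) = 100√2, so the distance is |-100|/(100√2) = 1/√2.

1/√2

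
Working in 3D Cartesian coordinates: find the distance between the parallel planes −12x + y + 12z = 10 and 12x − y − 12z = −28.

18/17

Divide the second equation by -1 to match normals: −12x + y + 12z = 28.
With common normal n = (−12, 1, 12) (|n| = 17), the distance is |10 − 28|/|n| = 18/17.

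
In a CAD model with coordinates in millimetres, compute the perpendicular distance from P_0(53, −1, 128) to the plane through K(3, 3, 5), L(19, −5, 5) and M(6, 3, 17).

KL = (16, −8, 0) and KM = (3, 0, 12), so a normal is n = KL × KM = (−96, −192, 24).
Then n·(53, −1, 128) − (−744) = −1080.
|n| = √(9216 + 36864 + 576) = 216, so the distance is |-1080|/216 = 5.

5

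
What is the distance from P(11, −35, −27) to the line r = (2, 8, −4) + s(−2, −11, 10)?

√2234

Direction vector d = (−2, −11, 10).
AP = (9, −43, −23); AP·d = 225, |AP|² = 2459, |d|² = 225.
distance² = |AP|² − (AP·d)²/|d|² = 2459 − 50625/225 = 2234, so the distance is √2234.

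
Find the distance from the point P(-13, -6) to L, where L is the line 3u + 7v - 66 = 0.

d = |3·(-13) + 7·(-6) − 66| / √(9 + 49) = |-147|/√58 = 147√58/58.

147√58/58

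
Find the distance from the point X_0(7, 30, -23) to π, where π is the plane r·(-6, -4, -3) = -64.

29/√61

Normal vector n = (-6, -4, -3), and n·(7, 30, -23) - (-64) = -29.
|n| = √(36 + 16 + 9) = √61, so the distance is |-29|/√61 = 29√61/61.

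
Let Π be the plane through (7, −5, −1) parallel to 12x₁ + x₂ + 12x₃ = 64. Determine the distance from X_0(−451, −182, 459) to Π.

9

Parallel planes share the normal n = (12, 1, 12); since (7, −5, −1) lies on the plane, its equation is 12x₁ + x₂ + 12x₃ = 67.
d = |12·(-451) + 1·(-182) + 12·459 − 67| / √(144 + 1 + 144) = |-153| / 17 = 9.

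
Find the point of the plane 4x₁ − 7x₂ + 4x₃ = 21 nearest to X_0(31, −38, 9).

The perpendicular from X_0 has direction n = (4, −7, 4): r = (31, −38, 9) + λ(4, −7, 4).
Substitute into the plane: n·(X_0 + λn) = 21 gives 426 + 81λ = 21, so λ = -5.
Foot = (31, −38, 9) + (-5)·(4, −7, 4) = (11, −3, −11).

(11, -3, -11)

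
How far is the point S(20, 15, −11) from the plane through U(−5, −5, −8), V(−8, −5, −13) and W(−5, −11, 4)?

UV = (−3, 0, −5) and UW = (0, −6, 12), so a normal is n = UV × UW = (−30, 36, 18).
n = (−30, 36, 18); n·P − (-174) = -84; |n| = 6√70; distance = 84/(6√70) = √70/5.

14/√70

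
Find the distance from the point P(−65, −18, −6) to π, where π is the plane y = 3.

Normal vector n = (0, 1, 0), and n·(−65, −18, −6) − 3 = −21.
|n| = √(0 + 1 + 0) = 1, so the distance is |-21|/1 = 21.

21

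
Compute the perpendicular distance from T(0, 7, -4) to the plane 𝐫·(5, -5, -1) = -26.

5√51/51

Normal vector n = (5, -5, -1), and n·(0, 7, -4) - (-26) = -5.
|n| = √(25 + 25 + 1) = √51, so the distance is |-5|/√51 = 5√51/51.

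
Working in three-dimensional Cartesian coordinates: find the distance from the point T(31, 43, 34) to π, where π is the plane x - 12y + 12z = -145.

d = |1·31 + (-12)·43 + 12·34 − (-145)| / √(1 + 144 + 144) = |68| / 17 = 4.

4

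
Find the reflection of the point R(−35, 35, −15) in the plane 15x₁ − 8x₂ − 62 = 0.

With n = (15, −8, 0), the signed offset is (n·R − 62)/|n|² = -867/289 = -3.
R' = R − 2t·n = (−35, 35, −15) − (-6)·(15, −8, 0) = (55, −13, −15).

(55, -13, -15)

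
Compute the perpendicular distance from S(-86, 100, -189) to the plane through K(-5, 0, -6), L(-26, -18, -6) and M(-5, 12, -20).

8

KL = (-21, -18, 0) and KM = (0, 12, -14), so a normal is n = KL × KM = (252, -294, -252).
d = |252·(-86) + (-294)·100 + (-252)·(-189) − 252| / √(63504 + 86436 + 63504) = |-3696| / 462 = 8.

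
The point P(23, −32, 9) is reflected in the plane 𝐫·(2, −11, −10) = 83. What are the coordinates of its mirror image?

n = (2, −11, −10), |n|² = 225, n·P − 83 = 225, so t = 225/225 = 1.
Foot F = P − 1·n = (21, −21, 19); the reflection is 2F − P = (19, −10, 29).

(19, -10, 29)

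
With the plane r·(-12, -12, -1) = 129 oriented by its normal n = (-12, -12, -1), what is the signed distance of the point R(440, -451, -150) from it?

n·R − 129 = 153.
|n| = 17, so the signed distance is 153/17 = 9.

9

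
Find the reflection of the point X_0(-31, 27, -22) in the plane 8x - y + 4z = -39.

With n = (8, -1, 4), the signed offset is (n·X_0 − (-39))/|n|² = -324/81 = -4.
X_0' = X_0 − 2t·n = (-31, 27, -22) − (-8)·(8, -1, 4) = (33, 19, 10).

(33, 19, 10)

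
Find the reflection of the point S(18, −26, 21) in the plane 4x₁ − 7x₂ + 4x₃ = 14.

With n = (4, −7, 4), the signed offset is (n·S − 14)/|n|² = 324/81 = 4.
S' = S − 2t·n = (18, −26, 21) − 8·(4, −7, 4) = (−14, 30, −11).

(-14, 30, -11)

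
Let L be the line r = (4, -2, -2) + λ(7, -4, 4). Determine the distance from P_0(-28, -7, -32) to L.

Direction vector d = (7, -4, 4).
AP = (-32, -5, -30); AP·d = -324, |AP|² = 1949, |d|² = 81.
distance² = |AP|² − (AP·d)²/|d|² = 1949 − 104976/81 = 653, so the distance is √653.

√653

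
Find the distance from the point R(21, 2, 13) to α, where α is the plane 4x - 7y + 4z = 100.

22/9

n = (4, -7, 4); n·P − 100 = 22; |n| = 9; distance = 22/9.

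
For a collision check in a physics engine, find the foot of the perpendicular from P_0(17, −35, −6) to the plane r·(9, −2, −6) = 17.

n = (9, −2, −6), |n|² = 121, and n·P_0 − 17 = 242.
t = 242/121 = 2, so the foot is P_0 − t·n = (17, −35, −6) − 2·(9, −2, −6) = (−1, −31, 6).

(-1, -31, 6)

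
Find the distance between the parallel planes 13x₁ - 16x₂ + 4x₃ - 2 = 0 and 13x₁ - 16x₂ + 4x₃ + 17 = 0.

19/21

Both planes have normal n = (13, -16, 4), |n| = 21. Any point on the first plane is at distance |(-17) − 2|/|n| = 19/21 from the second.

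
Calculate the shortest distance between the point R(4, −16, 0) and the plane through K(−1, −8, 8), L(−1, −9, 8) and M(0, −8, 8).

8

KL = (0, −1, 0) and KM = (1, 0, 0), so a normal is n = KL × KM = (0, 0, 1).
d = |1·0 − 8| / √(0 + 0 + 1) = |-8| / 1 = 8.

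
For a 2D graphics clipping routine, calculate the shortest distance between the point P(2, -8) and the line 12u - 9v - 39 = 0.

d = |12·2 + (-9)·(-8) − 39| / √(144 + 81) = |57|/15 = 19/5.

19/5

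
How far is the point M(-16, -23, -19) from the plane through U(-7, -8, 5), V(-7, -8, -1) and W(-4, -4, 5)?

9/5

UV = (0, 0, -6) and UW = (3, 4, 0), so a normal is n = UV × UW = (24, -18, 0).
d = |24·(-16) + (-18)·(-23) − (-24)| / √(576 + 324 + 0) = |54| / 30 = 9/5.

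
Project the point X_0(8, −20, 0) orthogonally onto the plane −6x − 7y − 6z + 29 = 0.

(14, -13, 6)

The perpendicular from X_0 has direction n = (−6, −7, −6): r = (8, −20, 0) + t(−6, −7, −6).
Substitute into the plane: n·(X_0 + tn) = -29 gives 92 + 121t = -29, so t = -1.
Foot = (8, −20, 0) + (-1)·(−6, −7, −6) = (14, −13, 6).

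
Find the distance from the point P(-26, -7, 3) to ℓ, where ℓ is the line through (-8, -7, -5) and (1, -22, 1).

5√14

A direction vector is d = (9, -15, 6).
AP = (-18, 0, 8); AP·d = -114, |AP|² = 388, |d|² = 342.
distance² = |AP|² − (AP·d)²/|d|² = 388 − 12996/342 = 350, so the distance is 5√14.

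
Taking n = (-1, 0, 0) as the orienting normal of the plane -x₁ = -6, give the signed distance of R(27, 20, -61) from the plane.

-21

n·R − (-6) = -21.
|n| = 1, so the signed distance is -21/1 = -21.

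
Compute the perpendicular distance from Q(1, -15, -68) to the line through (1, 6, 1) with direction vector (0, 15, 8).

51

Direction vector d = (0, 15, 8).
AP = (0, -21, -69); AP·d = -867, |AP|² = 5202, |d|² = 289.
distance² = |AP|² − (AP·d)²/|d|² = 5202 − 751689/289 = 2601, so the distance is 51.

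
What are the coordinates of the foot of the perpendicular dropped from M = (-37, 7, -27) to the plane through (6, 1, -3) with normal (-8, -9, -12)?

The perpendicular from M has direction n = (-8, -9, -12): r = (-37, 7, -27) + λ(-8, -9, -12).
Substitute into the plane: n·(M + λn) = -21 gives 557 + 289λ = -21, so λ = -2.
Foot = (-37, 7, -27) + (-2)·(-8, -9, -12) = (-21, 25, -3).

(-21, 25, -3)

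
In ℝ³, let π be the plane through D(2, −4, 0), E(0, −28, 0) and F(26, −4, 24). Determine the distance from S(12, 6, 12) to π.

2

DE = (−2, −24, 0) and DF = (24, 0, 24), so a normal is n = DE × DF = (−576, 48, 576).
n = (−576, 48, 576); n·P − (-1344) = 1632; |n| = 816; distance = 1632/816 = 2.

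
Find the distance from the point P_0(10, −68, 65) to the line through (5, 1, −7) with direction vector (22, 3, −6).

3√1049

Direction vector d = (22, 3, −6).
AP = (5, −69, 72), and AP × d = (198, 1614, 1533).
|AP × d|² = 4994289 and |d|² = 529, so the distance is √(4994289/529) = √9441 = 3√1049.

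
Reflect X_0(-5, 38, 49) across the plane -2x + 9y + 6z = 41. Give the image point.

(15, -52, -11)

With n = (-2, 9, 6), the signed offset is (n·X_0 − 41)/|n|² = 605/121 = 5.
X_0' = X_0 − 2t·n = (-5, 38, 49) − 10·(-2, 9, 6) = (15, -52, -11).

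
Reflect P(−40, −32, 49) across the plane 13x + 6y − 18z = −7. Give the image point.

(38, 4, -59)

n = (13, 6, −18), |n|² = 529, n·P − (-7) = -1587, so t = -1587/529 = -3.
Foot F = P − (-3)·n = (−1, −14, −5); the reflection is 2F − P = (38, 4, −59).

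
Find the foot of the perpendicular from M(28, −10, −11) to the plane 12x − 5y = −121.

n = (12, −5, 0), |n|² = 169, and n·M − (-121) = 507.
t = 507/169 = 3, so the foot is M − t·n = (28, −10, −11) − 3·(12, −5, 0) = (−8, 5, −11).

(-8, 5, -11)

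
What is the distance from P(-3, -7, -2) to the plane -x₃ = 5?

3

d = |(-1)·(-2) − 5| / √(0 + 0 + 1) = |-3| / 1 = 3.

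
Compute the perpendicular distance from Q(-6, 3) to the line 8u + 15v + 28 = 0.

The normal to the line is n = (8, 15) with |n| = 17.
|n·Q − (-28)| = |-3 − (-28)| = 25, so the distance is 25/17.

25/17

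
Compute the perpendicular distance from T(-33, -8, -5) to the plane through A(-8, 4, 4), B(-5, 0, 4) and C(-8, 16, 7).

28/13

AB = (3, -4, 0) and AC = (0, 12, 3), so a normal is n = AB × AC = (-12, -9, 36).
d = |(-12)·(-33) + (-9)·(-8) + 36·(-5) − 204| / √(144 + 81 + 1296) = |84| / 39 = 28/13.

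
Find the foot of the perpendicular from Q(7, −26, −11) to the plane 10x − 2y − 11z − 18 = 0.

(-3, -24, 0)

The perpendicular from Q has direction n = (10, −2, −11): r = (7, −26, −11) + t(10, −2, −11).
Substitute into the plane: n·(Q + tn) = 18 gives 243 + 225t = 18, so t = -1.
Foot = (7, −26, −11) + (-1)·(10, −2, −11) = (−3, −24, 0).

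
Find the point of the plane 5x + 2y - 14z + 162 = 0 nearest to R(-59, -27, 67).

(-34, -17, -3)

The perpendicular from R has direction n = (5, 2, -14): r = (-59, -27, 67) + μ(5, 2, -14).
Substitute into the plane: n·(R + μn) = -162 gives -1287 + 225μ = -162, so μ = 5.
Foot = (-59, -27, 67) + 5·(5, 2, -14) = (-34, -17, -3).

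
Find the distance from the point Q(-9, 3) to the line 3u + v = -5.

d = |3·(-9) + 1·3 − (-5)| / √(9 + 1) = |-19|/√10 = 19√10/10.

19/√10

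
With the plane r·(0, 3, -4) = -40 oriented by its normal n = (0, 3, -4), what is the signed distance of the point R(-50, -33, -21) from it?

n·R − (-40) = 25.
|n| = 5, so the signed distance is 25/5 = 5.

5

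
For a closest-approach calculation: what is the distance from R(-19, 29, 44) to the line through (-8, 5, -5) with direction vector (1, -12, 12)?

Direction vector d = (1, -12, 12).
AP = (-11, 24, 49), and AP × d = (876, 181, 108).
|AP × d|² = 811801 and |d|² = 289, so the distance is √(811801/289) = √2809 = 53.

53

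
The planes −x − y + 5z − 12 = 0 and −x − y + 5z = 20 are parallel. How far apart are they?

8/(3√3)

Both planes have normal n = (−1, −1, 5), |n| = 3√3. Any point on the first plane is at distance |20 − 12|/|n| = 8/(3√3) = 8√3/9 from the second.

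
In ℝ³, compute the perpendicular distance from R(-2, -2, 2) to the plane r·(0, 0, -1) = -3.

n = (0, 0, -1); n·P − (-3) = 1; |n| = 1; distance = 1/1 = 1.

1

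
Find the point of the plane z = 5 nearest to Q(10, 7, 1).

n = (0, 0, 1), |n|² = 1, and n·Q − 5 = -4.
t = -4/1 = -4, so the foot is Q − t·n = (10, 7, 1) − (-4)·(0, 0, 1) = (10, 7, 5).

(10, 7, 5)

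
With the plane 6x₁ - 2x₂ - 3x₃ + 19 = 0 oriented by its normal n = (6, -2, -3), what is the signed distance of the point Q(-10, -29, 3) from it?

8/7

n·Q − (-19) = 8.
|n| = 7, so the signed distance is 8/7.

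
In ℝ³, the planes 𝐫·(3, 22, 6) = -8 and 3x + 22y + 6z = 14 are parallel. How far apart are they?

22/23

Both planes have normal n = (3, 22, 6), |n| = 23. Any point on the first plane is at distance |14 − (-8)|/|n| = 22/23 from the second.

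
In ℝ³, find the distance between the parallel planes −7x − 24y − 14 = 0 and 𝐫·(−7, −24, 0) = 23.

9/25

Both planes have normal n = (−7, −24, 0), |n| = 25. Any point on the first plane is at distance |23 − 14|/|n| = 9/25 from the second.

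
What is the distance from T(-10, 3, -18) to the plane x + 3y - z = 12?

5/√11

Normal vector n = (1, 3, -1), and n·(-10, 3, -18) - 12 = 5.
|n| = √(1 + 9 + 1) = √11, so the distance is |5|/√11 = 5/√11.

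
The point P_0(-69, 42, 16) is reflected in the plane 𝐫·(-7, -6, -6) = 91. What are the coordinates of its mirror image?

(-703/11, 510/11, 224/11)

n = (-7, -6, -6), |n|² = 121, n·P_0 − 91 = 44, so t = 44/121 = 4/11.
Foot F = P_0 − (4/11)·n = (-731/11, 486/11, 200/11); the reflection is 2F − P_0 = (-703/11, 510/11, 224/11).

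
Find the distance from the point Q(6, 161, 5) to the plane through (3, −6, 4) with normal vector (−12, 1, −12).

The plane has equation n·(r − (3, −6, 4)) = 0, i.e. n·r = -90.
Then n·(6, 161, 5) − (−90) = 119.
|n| = √(144 + 1 + 144) = 17, so the distance is |119|/17 = 7.

7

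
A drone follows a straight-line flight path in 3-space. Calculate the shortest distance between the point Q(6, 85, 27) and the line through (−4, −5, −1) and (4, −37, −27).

2√482

A direction vector is d = (8, −32, −26).
AP = (10, 90, 28); AP·d = -3528, |AP|² = 8984, |d|² = 1764.
distance² = |AP|² − (AP·d)²/|d|² = 8984 − 12446784/1764 = 1928, so the distance is 2√482.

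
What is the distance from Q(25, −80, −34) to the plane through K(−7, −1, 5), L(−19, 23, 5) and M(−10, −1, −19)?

KL = (−12, 24, 0) and KM = (−3, 0, −24), so a normal is n = KL × KM = (−576, −288, 72).
n = (−576, −288, 72); n·P − 4680 = 1512; |n| = 648; distance = 1512/648 = 7/3.

7/3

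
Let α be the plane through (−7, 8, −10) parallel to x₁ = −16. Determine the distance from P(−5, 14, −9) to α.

Parallel planes share the normal n = (1, 0, 0); since (−7, 8, −10) lies on the plane, its equation is x₁ = -7.
Then n·(−5, 14, −9) − (−7) = 2.
|n| = √(1 + 0 + 0) = 1, so the distance is |2|/1 = 2.

2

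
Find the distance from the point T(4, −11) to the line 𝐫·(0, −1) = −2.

The normal to the line is n = (0, −1) with |n| = 1.
|n·T − (-2)| = |11 − (-2)| = 13, so the distance is 13/1 = 13.

13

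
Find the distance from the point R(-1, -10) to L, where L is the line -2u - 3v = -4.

36√13/13

The normal to the line is n = (-2, -3) with |n| = √13.
|n·R − (-4)| = |32 − (-4)| = 36, so the distance is 36/√13 = 36√13/13.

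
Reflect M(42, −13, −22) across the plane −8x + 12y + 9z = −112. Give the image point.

n = (−8, 12, 9), |n|² = 289, n·M − (-112) = -578, so t = -578/289 = -2.
Foot F = M − (-2)·n = (26, 11, −4); the reflection is 2F − M = (10, 35, 14).

(10, 35, 14)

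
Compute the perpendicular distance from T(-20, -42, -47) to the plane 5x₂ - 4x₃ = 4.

d = |5·(-42) + (-4)·(-47) − 4| / √(0 + 25 + 16) = |-26| / √41 = 26/√41.

26/√41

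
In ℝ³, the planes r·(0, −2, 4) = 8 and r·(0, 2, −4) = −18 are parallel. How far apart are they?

√5

Divide the second equation by -1 to match normals: −2y + 4z = 18.
With common normal n = (0, −2, 4) (|n| = 2√5), the distance is |8 − 18|/|n| = 10/(2√5) = √5.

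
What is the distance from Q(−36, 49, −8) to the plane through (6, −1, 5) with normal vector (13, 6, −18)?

The plane has equation n·(r − (6, −1, 5)) = 0, i.e. n·r = -18.
d = |13·(-36) + 6·49 + (-18)·(-8) − (-18)| / √(169 + 36 + 324) = |-12| / 23 = 12/23.

12/23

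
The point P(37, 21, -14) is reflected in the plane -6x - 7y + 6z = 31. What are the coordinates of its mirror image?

n = (-6, -7, 6), |n|² = 121, n·P − 31 = -484, so t = -484/121 = -4.
Foot F = P − (-4)·n = (13, -7, 10); the reflection is 2F − P = (-11, -35, 34).

(-11, -35, 34)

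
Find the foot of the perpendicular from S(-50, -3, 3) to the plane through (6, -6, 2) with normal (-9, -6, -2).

n = (-9, -6, -2), |n|² = 121, and n·S − (-22) = 484.
t = 484/121 = 4, so the foot is S − t·n = (-50, -3, 3) − 4·(-9, -6, -2) = (-14, 21, 11).

(-14, 21, 11)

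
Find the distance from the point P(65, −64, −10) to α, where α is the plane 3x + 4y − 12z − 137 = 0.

d = |3·65 + 4·(-64) + (-12)·(-10) − 137| / √(9 + 16 + 144) = |-78| / 13 = 6.

6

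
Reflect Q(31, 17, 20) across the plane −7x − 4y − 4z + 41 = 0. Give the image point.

(-25, -15, -12)

n = (−7, −4, −4), |n|² = 81, n·Q − (-41) = -324, so t = -324/81 = -4.
Foot F = Q − (-4)·n = (3, 1, 4); the reflection is 2F − Q = (−25, −15, −12).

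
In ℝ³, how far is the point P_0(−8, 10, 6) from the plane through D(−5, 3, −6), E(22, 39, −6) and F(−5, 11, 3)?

DE = (27, 36, 0) and DF = (0, 8, 9), so a normal is n = DE × DF = (324, −243, 216).
Then n·(−8, 10, 6) − (−3645) = −81.
|n| = √(104976 + 59049 + 46656) = 459, so the distance is |-81|/459 = 3/17.

3/17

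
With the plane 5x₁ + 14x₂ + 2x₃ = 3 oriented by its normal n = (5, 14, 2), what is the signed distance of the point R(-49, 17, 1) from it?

-8/15

n·R − 3 = -8.
|n| = 15, so the signed distance is -8/15.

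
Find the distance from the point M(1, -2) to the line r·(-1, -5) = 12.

The normal to the line is n = (-1, -5) with |n| = √26.
|n·M − 12| = |9 − 12| = 3, so the distance is 3/√26 = 3√26/26.

3/√26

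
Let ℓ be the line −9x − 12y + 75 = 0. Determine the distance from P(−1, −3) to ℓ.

d = |(-9)·(-1) + (-12)·(-3) − (-75)| / √(81 + 144) = |120|/15 = 8.

8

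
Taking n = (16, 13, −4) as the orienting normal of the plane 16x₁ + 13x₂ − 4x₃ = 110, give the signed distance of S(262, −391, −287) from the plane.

n·S − 110 = 147.
|n| = 21, so the signed distance is 147/21 = 7.

7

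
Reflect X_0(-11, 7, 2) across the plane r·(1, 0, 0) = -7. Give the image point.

(-3, 7, 2)

With n = (1, 0, 0), the signed offset is (n·X_0 − (-7))/|n|² = -4/1 = -4.
X_0' = X_0 − 2t·n = (-11, 7, 2) − (-8)·(1, 0, 0) = (-3, 7, 2).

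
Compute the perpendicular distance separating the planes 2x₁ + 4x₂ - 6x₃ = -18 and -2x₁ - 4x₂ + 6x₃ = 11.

7/(2√14)

Divide the second equation by -1 to match normals: 2x₁ + 4x₂ - 6x₃ = -11.
Both planes have normal n = (2, 4, -6), |n| = 2√14. Any point on the first plane is at distance |(-11) − (-18)|/|n| = 7/(2√14) = √14/4 from the second.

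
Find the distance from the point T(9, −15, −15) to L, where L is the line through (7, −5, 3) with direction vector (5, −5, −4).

Direction vector d = (5, −5, −4).
AP = (2, −10, −18), and AP × d = (−50, −82, 40).
|AP × d|² = 10824 and |d|² = 66, so the distance is √(10824/66) = √164 = 2√41.

2√41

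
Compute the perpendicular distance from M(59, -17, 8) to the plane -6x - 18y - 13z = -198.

2

Normal vector n = (-6, -18, -13), and n·(59, -17, 8) - (-198) = 46.
|n| = √(36 + 324 + 169) = 23, so the distance is |46|/23 = 2.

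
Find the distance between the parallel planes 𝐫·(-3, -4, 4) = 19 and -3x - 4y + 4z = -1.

20√41/41

With common normal n = (-3, -4, 4) (|n| = √41), the distance is |19 − (-1)|/|n| = 20/√41.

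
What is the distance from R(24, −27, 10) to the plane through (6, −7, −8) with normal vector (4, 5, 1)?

The plane has equation n·(r − (6, −7, −8)) = 0, i.e. n·r = -19.
Then n·(24, −27, 10) − (−19) = −10.
|n| = √(16 + 25 + 1) = √42, so the distance is |-10|/√42 = 10/√42.

5√42/21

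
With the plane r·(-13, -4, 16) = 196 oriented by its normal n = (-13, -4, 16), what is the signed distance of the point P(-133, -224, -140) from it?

9

n·P − 196 = 189.
|n| = 21, so the signed distance is 189/21 = 9.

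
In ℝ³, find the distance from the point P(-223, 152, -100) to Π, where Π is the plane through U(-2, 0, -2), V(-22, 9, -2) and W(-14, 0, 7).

UV = (-20, 9, 0) and UW = (-12, 0, 9), so a normal is n = UV × UW = (81, 180, 108).
n = (81, 180, 108); n·P − (-378) = -1125; |n| = 225; distance = 1125/225 = 5.

5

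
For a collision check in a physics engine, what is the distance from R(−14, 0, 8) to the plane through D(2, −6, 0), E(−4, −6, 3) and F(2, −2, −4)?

DE = (−6, 0, 3) and DF = (0, 4, −4), so a normal is n = DE × DF = (−12, −24, −24).
d = |(-12)·(-14) + (-24)·0 + (-24)·8 − 120| / √(144 + 576 + 576) = |-144| / 36 = 4.

4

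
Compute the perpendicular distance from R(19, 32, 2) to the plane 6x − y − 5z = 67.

5√62/62

d = |6·19 + (-1)·32 + (-5)·2 − 67| / √(36 + 1 + 25) = |5| / √62 = 5√62/62.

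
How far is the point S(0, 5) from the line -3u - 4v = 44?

The normal to the line is n = (-3, -4) with |n| = 5.
|n·S − 44| = |-20 − 44| = 64, so the distance is 64/5.

64/5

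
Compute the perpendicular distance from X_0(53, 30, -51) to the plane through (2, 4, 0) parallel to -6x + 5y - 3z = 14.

Parallel planes share the normal n = (-6, 5, -3); since (2, 4, 0) lies on the plane, its equation is -6x + 5y - 3z = 8.
Then n·(53, 30, -51) - 8 = -23.
|n| = √(36 + 25 + 9) = √70, so the distance is |-23|/√70 = 23/√70.

23/√70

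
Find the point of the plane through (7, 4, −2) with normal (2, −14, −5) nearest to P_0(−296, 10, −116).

(-4424/15, 38/15, -356/3)

n = (2, −14, −5), |n|² = 225, and n·P_0 − (-32) = -120.
t = -120/225 = -8/15, so the foot is P_0 − t·n = (−296, 10, −116) − (-8/15)·(2, −14, −5) = (−4424/15, 38/15, −356/3).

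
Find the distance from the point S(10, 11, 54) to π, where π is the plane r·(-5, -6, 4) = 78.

n = (-5, -6, 4); n·P − 78 = 22; |n| = √77; distance = 22/√77.

2√77/7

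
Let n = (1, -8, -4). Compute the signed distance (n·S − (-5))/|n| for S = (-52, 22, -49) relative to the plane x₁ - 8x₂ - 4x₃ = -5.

n·S − (-5) = -27.
|n| = 9, so the signed distance is -27/9 = -3.

-3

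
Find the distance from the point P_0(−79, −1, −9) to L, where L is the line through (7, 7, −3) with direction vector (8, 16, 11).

2√1433

Direction vector d = (8, 16, 11).
AP = (−86, −8, −6); AP·d = -882, |AP|² = 7496, |d|² = 441.
distance² = |AP|² − (AP·d)²/|d|² = 7496 − 777924/441 = 5732, so the distance is 2√1433.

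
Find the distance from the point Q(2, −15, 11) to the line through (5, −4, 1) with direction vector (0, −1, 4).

√77

Direction vector d = (0, −1, 4).
AP = (−3, −11, 10); AP·d = 51, |AP|² = 230, |d|² = 17.
distance² = |AP|² − (AP·d)²/|d|² = 230 − 2601/17 = 77, so the distance is √77.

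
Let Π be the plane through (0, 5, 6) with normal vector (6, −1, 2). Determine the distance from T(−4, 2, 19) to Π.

The plane has equation n·(r − (0, 5, 6)) = 0, i.e. n·r = 7.
Then n·(−4, 2, 19) − 7 = 5.
|n| = √(36 + 1 + 4) = √41, so the distance is |5|/√41 = 5/√41.

5/√41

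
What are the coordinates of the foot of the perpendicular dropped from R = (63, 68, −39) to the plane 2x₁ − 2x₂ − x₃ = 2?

(57, 74, -36)

The perpendicular from R has direction n = (2, −2, −1): r = (63, 68, −39) + t(2, −2, −1).
Substitute into the plane: n·(R + tn) = 2 gives 29 + 9t = 2, so t = -3.
Foot = (63, 68, −39) + (-3)·(2, −2, −1) = (57, 74, −36).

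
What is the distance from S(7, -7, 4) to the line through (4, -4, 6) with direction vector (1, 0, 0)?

√13

Direction vector d = (1, 0, 0).
AP = (3, -3, -2); AP·d = 3, |AP|² = 22, |d|² = 1.
distance² = |AP|² − (AP·d)²/|d|² = 22 − 9/1 = 13, so the distance is √13.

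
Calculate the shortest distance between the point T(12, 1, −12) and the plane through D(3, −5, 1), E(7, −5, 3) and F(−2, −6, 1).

DE = (4, 0, 2) and DF = (−5, −1, 0), so a normal is n = DE × DF = (2, −10, −4).
d = |2·12 + (-10)·1 + (-4)·(-12) − 52| / √(4 + 100 + 16) = |10| / (2√30) = 5/√30.

√30/6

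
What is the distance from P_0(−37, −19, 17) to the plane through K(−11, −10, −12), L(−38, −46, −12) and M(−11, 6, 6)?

1/17

KL = (−27, −36, 0) and KM = (0, 16, 18), so a normal is n = KL × KM = (−648, 486, −432).
n = (−648, 486, −432); n·P − 7452 = -54; |n| = 918; distance = 54/918 = 1/17.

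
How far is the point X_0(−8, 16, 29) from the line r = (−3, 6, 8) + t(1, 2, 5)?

√86

Direction vector d = (1, 2, 5).
AP = (−5, 10, 21), and AP × d = (8, 46, −20).
|AP × d|² = 2580 and |d|² = 30, so the distance is √(2580/30) = √86.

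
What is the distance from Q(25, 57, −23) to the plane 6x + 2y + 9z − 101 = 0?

Normal vector n = (6, 2, 9), and n·(25, 57, −23) − 101 = −44.
|n| = √(36 + 4 + 81) = 11, so the distance is |-44|/11 = 4.

4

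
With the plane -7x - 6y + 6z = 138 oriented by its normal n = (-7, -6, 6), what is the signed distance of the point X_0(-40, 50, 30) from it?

2

n·X_0 − 138 = 22.
|n| = 11, so the signed distance is 22/11 = 2.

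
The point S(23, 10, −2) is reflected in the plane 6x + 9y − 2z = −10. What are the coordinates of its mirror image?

(-1, -26, 6)

n = (6, 9, −2), |n|² = 121, n·S − (-10) = 242, so t = 242/121 = 2.
Foot F = S − 2·n = (11, −8, 2); the reflection is 2F − S = (−1, −26, 6).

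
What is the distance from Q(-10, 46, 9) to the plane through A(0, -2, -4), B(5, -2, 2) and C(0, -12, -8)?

AB = (5, 0, 6) and AC = (0, -10, -4), so a normal is n = AB × AC = (60, 20, -50).
Then n·(-10, 46, 9) - 160 = -290.
|n| = √(3600 + 400 + 2500) = 10√65, so the distance is |-290|/(10√65) = 29/√65.

29√65/65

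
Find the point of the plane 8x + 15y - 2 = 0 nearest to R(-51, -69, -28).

(-11, 6, -28)

n = (8, 15, 0), |n|² = 289, and n·R − 2 = -1445.
t = -1445/289 = -5, so the foot is R − t·n = (-51, -69, -28) − (-5)·(8, 15, 0) = (-11, 6, -28).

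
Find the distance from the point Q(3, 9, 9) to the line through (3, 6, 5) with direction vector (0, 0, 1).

3

Direction vector d = (0, 0, 1).
AP = (0, 3, 4); AP·d = 4, |AP|² = 25, |d|² = 1.
distance² = |AP|² − (AP·d)²/|d|² = 25 − 16/1 = 9, so the distance is 3.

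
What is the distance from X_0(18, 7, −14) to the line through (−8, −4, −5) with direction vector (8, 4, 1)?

√149

Direction vector d = (8, 4, 1).
AP = (26, 11, −9), and AP × d = (47, −98, 16).
|AP × d|² = 12069 and |d|² = 81, so the distance is √(12069/81) = √149.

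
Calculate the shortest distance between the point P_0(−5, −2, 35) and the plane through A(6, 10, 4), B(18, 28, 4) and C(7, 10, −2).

AB = (12, 18, 0) and AC = (1, 0, −6), so a normal is n = AB × AC = (−108, 72, −18).
d = |(-108)·(-5) + 72·(-2) + (-18)·35 − 0| / √(11664 + 5184 + 324) = |-234| / (18√53) = 13√53/53.

13√53/53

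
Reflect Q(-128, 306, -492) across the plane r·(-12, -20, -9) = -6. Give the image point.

n = (-12, -20, -9), |n|² = 625, n·Q − (-6) = -150, so t = -150/625 = -6/25.
Foot F = Q − (-6/25)·n = (-3272/25, 1506/5, -12354/25); the reflection is 2F − Q = (-3344/25, 1482/5, -12408/25).

(-3344/25, 1482/5, -12408/25)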